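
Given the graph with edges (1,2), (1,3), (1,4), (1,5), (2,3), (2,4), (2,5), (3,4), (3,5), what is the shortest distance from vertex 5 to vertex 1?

Step 1: Build adjacency list:
  1: 2, 3, 4, 5
  2: 1, 3, 4, 5
  3: 1, 2, 4, 5
  4: 1, 2, 3
  5: 1, 2, 3

Step 2: BFS from vertex 5 to find shortest path to 1:
  vertex 1 reached at distance 1

Step 3: Shortest path: 5 -> 1
Path length: 1 edge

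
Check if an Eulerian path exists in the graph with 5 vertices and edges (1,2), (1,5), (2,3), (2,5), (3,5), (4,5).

Step 1: Find the degree of each vertex:
  deg(1) = 2
  deg(2) = 3
  deg(3) = 2
  deg(4) = 1
  deg(5) = 4

Step 2: Count vertices with odd degree:
  Odd-degree vertices: 2, 4 (2 total)

Step 3: Apply Euler's theorem:
  - Eulerian circuit exists iff graph is connected and all vertices have even degree
  - Eulerian path exists iff graph is connected and has 0 or 2 odd-degree vertices

Graph is connected with exactly 2 odd-degree vertices (2, 4).
Eulerian path exists (starting and ending at the odd-degree vertices), but no Eulerian circuit.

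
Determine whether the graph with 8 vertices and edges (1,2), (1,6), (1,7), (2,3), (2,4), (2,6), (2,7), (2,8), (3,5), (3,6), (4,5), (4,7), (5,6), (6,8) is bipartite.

Step 1: Attempt 2-coloring using BFS:
  Start at vertex 1, assign color 0
  Color vertex 2 with color 1 (neighbor of 1)
  Color vertex 6 with color 1 (neighbor of 1)
  Color vertex 7 with color 1 (neighbor of 1)
  Color vertex 3 with color 0 (neighbor of 2)
  Color vertex 4 with color 0 (neighbor of 2)

Step 2: Conflict found! Vertices 2 and 6 are adjacent but have the same color.
This means the graph contains an odd cycle.

The graph is NOT bipartite.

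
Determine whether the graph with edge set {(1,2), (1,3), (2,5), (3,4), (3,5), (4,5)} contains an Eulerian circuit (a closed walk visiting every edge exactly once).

Step 1: Find the degree of each vertex:
  deg(1) = 2
  deg(2) = 2
  deg(3) = 3
  deg(4) = 2
  deg(5) = 3

Step 2: Count vertices with odd degree:
  Odd-degree vertices: 3, 5 (2 total)

Step 3: Apply Euler's theorem:
  - Eulerian circuit exists iff graph is connected and all vertices have even degree
  - Eulerian path exists iff graph is connected and has 0 or 2 odd-degree vertices

Graph is connected with exactly 2 odd-degree vertices (3, 5).
Eulerian path exists (starting and ending at the odd-degree vertices), but no Eulerian circuit.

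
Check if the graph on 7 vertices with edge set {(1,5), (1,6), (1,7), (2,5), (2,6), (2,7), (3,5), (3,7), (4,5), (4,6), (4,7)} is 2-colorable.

Step 1: Attempt 2-coloring using BFS:
  Start at vertex 1, assign color 0
  Color vertex 5 with color 1 (neighbor of 1)
  Color vertex 6 with color 1 (neighbor of 1)
  Color vertex 7 with color 1 (neighbor of 1)
  Color vertex 2 with color 0 (neighbor of 5)
  Color vertex 3 with color 0 (neighbor of 5)
  Color vertex 4 with color 0 (neighbor of 5)

Step 2: 2-coloring succeeded. No conflicts found.
  Set A (color 0): {1, 2, 3, 4}
  Set B (color 1): {5, 6, 7}

The graph is bipartite with partition {1, 2, 3, 4}, {5, 6, 7}.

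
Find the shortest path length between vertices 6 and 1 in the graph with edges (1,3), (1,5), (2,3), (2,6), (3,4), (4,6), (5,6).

Step 1: Build adjacency list:
  1: 3, 5
  2: 3, 6
  3: 1, 2, 4
  4: 3, 6
  5: 1, 6
  6: 2, 4, 5

Step 2: BFS from vertex 6 to find shortest path to 1:
  vertex 2 reached at distance 1
  vertex 4 reached at distance 1
  vertex 5 reached at distance 1
  vertex 3 reached at distance 2
  vertex 1 reached at distance 2

Step 3: Shortest path: 6 -> 5 -> 1
Path length: 2 edges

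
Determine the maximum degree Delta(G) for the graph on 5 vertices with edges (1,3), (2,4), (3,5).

Step 1: Count edges incident to each vertex:
  deg(1) = 1 (neighbors: 3)
  deg(2) = 1 (neighbors: 4)
  deg(3) = 2 (neighbors: 1, 5)
  deg(4) = 1 (neighbors: 2)
  deg(5) = 1 (neighbors: 3)

Step 2: Find maximum:
  max(1, 1, 2, 1, 1) = 2 (vertex 3)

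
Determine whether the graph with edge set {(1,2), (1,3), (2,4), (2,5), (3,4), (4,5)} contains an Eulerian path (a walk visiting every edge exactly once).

Step 1: Find the degree of each vertex:
  deg(1) = 2
  deg(2) = 3
  deg(3) = 2
  deg(4) = 3
  deg(5) = 2

Step 2: Count vertices with odd degree:
  Odd-degree vertices: 2, 4 (2 total)

Step 3: Apply Euler's theorem:
  - Eulerian circuit exists iff graph is connected and all vertices have even degree
  - Eulerian path exists iff graph is connected and has 0 or 2 odd-degree vertices

Graph is connected with exactly 2 odd-degree vertices (2, 4).
Eulerian path exists (starting and ending at the odd-degree vertices), but no Eulerian circuit.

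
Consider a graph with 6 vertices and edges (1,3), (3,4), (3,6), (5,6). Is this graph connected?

Step 1: Build adjacency list from edges:
  1: 3
  2: (none)
  3: 1, 4, 6
  4: 3
  5: 6
  6: 3, 5

Step 2: Run BFS/DFS from vertex 1:
  Visited: {1, 3, 4, 6, 5}
  Reached 5 of 6 vertices

Step 3: Only 5 of 6 vertices reached. Graph is disconnected.
Connected components: {1, 3, 4, 5, 6}, {2}
Answer: No, the graph is not connected (2 components).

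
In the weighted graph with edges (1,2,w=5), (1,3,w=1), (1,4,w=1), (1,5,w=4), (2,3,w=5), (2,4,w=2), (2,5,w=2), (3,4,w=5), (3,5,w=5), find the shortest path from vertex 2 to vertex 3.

Step 1: Build adjacency list with weights:
  1: 2(w=5), 3(w=1), 4(w=1), 5(w=4)
  2: 1(w=5), 3(w=5), 4(w=2), 5(w=2)
  3: 1(w=1), 2(w=5), 4(w=5), 5(w=5)
  4: 1(w=1), 2(w=2), 3(w=5)
  5: 1(w=4), 2(w=2), 3(w=5)

Step 2: Apply Dijkstra's algorithm from vertex 2:
  Visit vertex 2 (distance=0)
    Update dist[1] = 5
    Update dist[3] = 5
    Update dist[4] = 2
    Update dist[5] = 2
  Visit vertex 4 (distance=2)
    Update dist[1] = 3
  Visit vertex 5 (distance=2)
  Visit vertex 1 (distance=3)
    Update dist[3] = 4
  Visit vertex 3 (distance=4)

Step 3: Shortest path: 2 -> 4 -> 1 -> 3
Total weight: 2 + 1 + 1 = 4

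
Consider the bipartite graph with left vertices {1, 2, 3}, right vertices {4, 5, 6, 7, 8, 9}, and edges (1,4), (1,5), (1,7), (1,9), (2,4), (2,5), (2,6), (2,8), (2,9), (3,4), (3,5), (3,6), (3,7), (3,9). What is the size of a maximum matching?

Step 1: List the neighbors of each left vertex:
  1: 4, 5, 7, 9
  2: 4, 5, 6, 8, 9
  3: 4, 5, 6, 7, 9

Step 2: Greedily match left vertices, then look for augmenting paths:
  Match 1 -- 4
  Match 2 -- 5
  Match 3 -- 6
  No augmenting path remains.

Step 3: Verify this is maximum:
  Matching size 3 = min(|L|, |R|) = min(3, 6), which is an upper bound, so this matching is maximum.

Maximum matching: {(1,4), (2,5), (3,6)}
Size: 3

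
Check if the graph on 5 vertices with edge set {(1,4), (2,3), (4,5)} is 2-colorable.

Step 1: Attempt 2-coloring using BFS:
  Start at vertex 1, assign color 0
  Color vertex 4 with color 1 (neighbor of 1)
  Color vertex 5 with color 0 (neighbor of 4)
  Start new component at vertex 2, assign color 0
  Color vertex 3 with color 1 (neighbor of 2)

Step 2: 2-coloring succeeded. No conflicts found.
  Set A (color 0): {1, 2, 5}
  Set B (color 1): {3, 4}

The graph is bipartite with partition {1, 2, 5}, {3, 4}.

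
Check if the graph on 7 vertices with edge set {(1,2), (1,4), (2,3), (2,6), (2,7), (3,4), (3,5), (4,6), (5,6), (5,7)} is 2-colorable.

Step 1: Attempt 2-coloring using BFS:
  Start at vertex 1, assign color 0
  Color vertex 2 with color 1 (neighbor of 1)
  Color vertex 4 with color 1 (neighbor of 1)
  Color vertex 3 with color 0 (neighbor of 2)
  Color vertex 6 with color 0 (neighbor of 2)
  Color vertex 7 with color 0 (neighbor of 2)
  Color vertex 5 with color 1 (neighbor of 3)

Step 2: 2-coloring succeeded. No conflicts found.
  Set A (color 0): {1, 3, 6, 7}
  Set B (color 1): {2, 4, 5}

The graph is bipartite with partition {1, 3, 6, 7}, {2, 4, 5}.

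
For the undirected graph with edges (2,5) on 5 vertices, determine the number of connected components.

Step 1: Build adjacency list from edges:
  1: (none)
  2: 5
  3: (none)
  4: (none)
  5: 2

Step 2: Run BFS/DFS from vertex 1:
  Visited: {1}
  Reached 1 of 5 vertices

Step 3: Only 1 of 5 vertices reached. Graph is disconnected.
Connected components: {1}, {2, 5}, {3}, {4}
Number of connected components: 4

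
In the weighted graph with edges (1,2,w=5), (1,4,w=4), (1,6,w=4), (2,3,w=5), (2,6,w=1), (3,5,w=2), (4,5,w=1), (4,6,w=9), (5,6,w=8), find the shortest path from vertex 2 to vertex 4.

Step 1: Build adjacency list with weights:
  1: 2(w=5), 4(w=4), 6(w=4)
  2: 1(w=5), 3(w=5), 6(w=1)
  3: 2(w=5), 5(w=2)
  4: 1(w=4), 5(w=1), 6(w=9)
  5: 3(w=2), 4(w=1), 6(w=8)
  6: 1(w=4), 2(w=1), 4(w=9), 5(w=8)

Step 2: Apply Dijkstra's algorithm from vertex 2:
  Visit vertex 2 (distance=0)
    Update dist[1] = 5
    Update dist[3] = 5
    Update dist[6] = 1
  Visit vertex 6 (distance=1)
    Update dist[4] = 10
    Update dist[5] = 9
  Visit vertex 1 (distance=5)
    Update dist[4] = 9
  Visit vertex 3 (distance=5)
    Update dist[5] = 7
  Visit vertex 5 (distance=7)
    Update dist[4] = 8
  Visit vertex 4 (distance=8)

Step 3: Shortest path: 2 -> 3 -> 5 -> 4
Total weight: 5 + 2 + 1 = 8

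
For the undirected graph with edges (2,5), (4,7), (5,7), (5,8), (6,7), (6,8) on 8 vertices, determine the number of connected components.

Step 1: Build adjacency list from edges:
  1: (none)
  2: 5
  3: (none)
  4: 7
  5: 2, 7, 8
  6: 7, 8
  7: 4, 5, 6
  8: 5, 6

Step 2: Run BFS/DFS from vertex 1:
  Visited: {1}
  Reached 1 of 8 vertices

Step 3: Only 1 of 8 vertices reached. Graph is disconnected.
Connected components: {1}, {2, 4, 5, 6, 7, 8}, {3}
Number of connected components: 3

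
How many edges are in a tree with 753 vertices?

A tree on n vertices always has exactly n - 1 edges.
For n = 753: edges = 753 - 1 = 752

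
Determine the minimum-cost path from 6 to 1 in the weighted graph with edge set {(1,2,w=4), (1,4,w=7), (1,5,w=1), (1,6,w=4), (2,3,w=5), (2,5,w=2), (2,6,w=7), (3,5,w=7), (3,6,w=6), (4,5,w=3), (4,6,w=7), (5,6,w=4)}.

Step 1: Build adjacency list with weights:
  1: 2(w=4), 4(w=7), 5(w=1), 6(w=4)
  2: 1(w=4), 3(w=5), 5(w=2), 6(w=7)
  3: 2(w=5), 5(w=7), 6(w=6)
  4: 1(w=7), 5(w=3), 6(w=7)
  5: 1(w=1), 2(w=2), 3(w=7), 4(w=3), 6(w=4)
  6: 1(w=4), 2(w=7), 3(w=6), 4(w=7), 5(w=4)

Step 2: Apply Dijkstra's algorithm from vertex 6:
  Visit vertex 6 (distance=0)
    Update dist[1] = 4
    Update dist[2] = 7
    Update dist[3] = 6
    Update dist[4] = 7
    Update dist[5] = 4
  Visit vertex 1 (distance=4)

Step 3: Shortest path: 6 -> 1
Total weight: 4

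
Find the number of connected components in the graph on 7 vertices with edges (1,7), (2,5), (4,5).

Step 1: Build adjacency list from edges:
  1: 7
  2: 5
  3: (none)
  4: 5
  5: 2, 4
  6: (none)
  7: 1

Step 2: Run BFS/DFS from vertex 1:
  Visited: {1, 7}
  Reached 2 of 7 vertices

Step 3: Only 2 of 7 vertices reached. Graph is disconnected.
Connected components: {1, 7}, {2, 4, 5}, {3}, {6}
Number of connected components: 4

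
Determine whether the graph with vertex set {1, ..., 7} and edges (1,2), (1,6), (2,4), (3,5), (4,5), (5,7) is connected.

Step 1: Build adjacency list from edges:
  1: 2, 6
  2: 1, 4
  3: 5
  4: 2, 5
  5: 3, 4, 7
  6: 1
  7: 5

Step 2: Run BFS/DFS from vertex 1:
  Visited: {1, 2, 6, 4, 5, 3, 7}
  Reached 7 of 7 vertices

Step 3: All 7 vertices reached from vertex 1, so the graph is connected.
Answer: Yes, the graph is connected.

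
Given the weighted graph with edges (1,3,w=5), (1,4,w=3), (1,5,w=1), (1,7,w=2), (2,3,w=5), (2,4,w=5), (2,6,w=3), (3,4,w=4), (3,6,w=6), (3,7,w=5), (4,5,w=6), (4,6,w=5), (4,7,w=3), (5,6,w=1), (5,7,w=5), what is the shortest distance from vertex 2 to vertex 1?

Step 1: Build adjacency list with weights:
  1: 3(w=5), 4(w=3), 5(w=1), 7(w=2)
  2: 3(w=5), 4(w=5), 6(w=3)
  3: 1(w=5), 2(w=5), 4(w=4), 6(w=6), 7(w=5)
  4: 1(w=3), 2(w=5), 3(w=4), 5(w=6), 6(w=5), 7(w=3)
  5: 1(w=1), 4(w=6), 6(w=1), 7(w=5)
  6: 2(w=3), 3(w=6), 4(w=5), 5(w=1)
  7: 1(w=2), 3(w=5), 4(w=3), 5(w=5)

Step 2: Apply Dijkstra's algorithm from vertex 2:
  Visit vertex 2 (distance=0)
    Update dist[3] = 5
    Update dist[4] = 5
    Update dist[6] = 3
  Visit vertex 6 (distance=3)
    Update dist[5] = 4
  Visit vertex 5 (distance=4)
    Update dist[1] = 5
    Update dist[7] = 9
  Visit vertex 1 (distance=5)
    Update dist[7] = 7

Step 3: Shortest path: 2 -> 6 -> 5 -> 1
Total weight: 3 + 1 + 1 = 5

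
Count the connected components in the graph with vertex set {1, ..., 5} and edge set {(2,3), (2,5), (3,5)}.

Step 1: Build adjacency list from edges:
  1: (none)
  2: 3, 5
  3: 2, 5
  4: (none)
  5: 2, 3

Step 2: Run BFS/DFS from vertex 1:
  Visited: {1}
  Reached 1 of 5 vertices

Step 3: Only 1 of 5 vertices reached. Graph is disconnected.
Connected components: {1}, {2, 3, 5}, {4}
Number of connected components: 3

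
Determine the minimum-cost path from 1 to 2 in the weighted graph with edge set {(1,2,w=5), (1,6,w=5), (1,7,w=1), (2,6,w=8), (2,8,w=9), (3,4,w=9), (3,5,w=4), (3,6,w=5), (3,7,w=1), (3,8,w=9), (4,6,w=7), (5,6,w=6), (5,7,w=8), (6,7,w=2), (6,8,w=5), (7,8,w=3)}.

Step 1: Build adjacency list with weights:
  1: 2(w=5), 6(w=5), 7(w=1)
  2: 1(w=5), 6(w=8), 8(w=9)
  3: 4(w=9), 5(w=4), 6(w=5), 7(w=1), 8(w=9)
  4: 3(w=9), 6(w=7)
  5: 3(w=4), 6(w=6), 7(w=8)
  6: 1(w=5), 2(w=8), 3(w=5), 4(w=7), 5(w=6), 7(w=2), 8(w=5)
  7: 1(w=1), 3(w=1), 5(w=8), 6(w=2), 8(w=3)
  8: 2(w=9), 3(w=9), 6(w=5), 7(w=3)

Step 2: Apply Dijkstra's algorithm from vertex 1:
  Visit vertex 1 (distance=0)
    Update dist[2] = 5
    Update dist[6] = 5
    Update dist[7] = 1
  Visit vertex 7 (distance=1)
    Update dist[3] = 2
    Update dist[5] = 9
    Update dist[6] = 3
    Update dist[8] = 4
  Visit vertex 3 (distance=2)
    Update dist[4] = 11
    Update dist[5] = 6
  Visit vertex 6 (distance=3)
    Update dist[4] = 10
  Visit vertex 8 (distance=4)
  Visit vertex 2 (distance=5)

Step 3: Shortest path: 1 -> 2
Total weight: 5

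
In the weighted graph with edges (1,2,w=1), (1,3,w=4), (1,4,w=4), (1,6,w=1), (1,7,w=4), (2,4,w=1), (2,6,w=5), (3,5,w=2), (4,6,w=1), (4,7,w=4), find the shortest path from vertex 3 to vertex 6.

Step 1: Build adjacency list with weights:
  1: 2(w=1), 3(w=4), 4(w=4), 6(w=1), 7(w=4)
  2: 1(w=1), 4(w=1), 6(w=5)
  3: 1(w=4), 5(w=2)
  4: 1(w=4), 2(w=1), 6(w=1), 7(w=4)
  5: 3(w=2)
  6: 1(w=1), 2(w=5), 4(w=1)
  7: 1(w=4), 4(w=4)

Step 2: Apply Dijkstra's algorithm from vertex 3:
  Visit vertex 3 (distance=0)
    Update dist[1] = 4
    Update dist[5] = 2
  Visit vertex 5 (distance=2)
  Visit vertex 1 (distance=4)
    Update dist[2] = 5
    Update dist[4] = 8
    Update dist[6] = 5
    Update dist[7] = 8
  Visit vertex 2 (distance=5)
    Update dist[4] = 6
  Visit vertex 6 (distance=5)

Step 3: Shortest path: 3 -> 1 -> 6
Total weight: 4 + 1 = 5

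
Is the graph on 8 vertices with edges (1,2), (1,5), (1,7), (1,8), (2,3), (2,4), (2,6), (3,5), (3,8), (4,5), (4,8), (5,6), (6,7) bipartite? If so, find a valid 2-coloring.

Step 1: Attempt 2-coloring using BFS:
  Start at vertex 1, assign color 0
  Color vertex 2 with color 1 (neighbor of 1)
  Color vertex 5 with color 1 (neighbor of 1)
  Color vertex 7 with color 1 (neighbor of 1)
  Color vertex 8 with color 1 (neighbor of 1)
  Color vertex 3 with color 0 (neighbor of 2)
  Color vertex 4 with color 0 (neighbor of 2)
  Color vertex 6 with color 0 (neighbor of 2)

Step 2: 2-coloring succeeded. No conflicts found.
  Set A (color 0): {1, 3, 4, 6}
  Set B (color 1): {2, 5, 7, 8}

The graph is bipartite with partition {1, 3, 4, 6}, {2, 5, 7, 8}.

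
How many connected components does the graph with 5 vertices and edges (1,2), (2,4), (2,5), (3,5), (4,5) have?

Step 1: Build adjacency list from edges:
  1: 2
  2: 1, 4, 5
  3: 5
  4: 2, 5
  5: 2, 3, 4

Step 2: Run BFS/DFS from vertex 1:
  Visited: {1, 2, 4, 5, 3}
  Reached 5 of 5 vertices

Step 3: All 5 vertices reached from vertex 1, so the graph is connected.
Number of connected components: 1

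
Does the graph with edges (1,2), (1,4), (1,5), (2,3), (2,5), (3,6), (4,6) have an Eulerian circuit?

Step 1: Find the degree of each vertex:
  deg(1) = 3
  deg(2) = 3
  deg(3) = 2
  deg(4) = 2
  deg(5) = 2
  deg(6) = 2

Step 2: Count vertices with odd degree:
  Odd-degree vertices: 1, 2 (2 total)

Step 3: Apply Euler's theorem:
  - Eulerian circuit exists iff graph is connected and all vertices have even degree
  - Eulerian path exists iff graph is connected and has 0 or 2 odd-degree vertices

Graph is connected with exactly 2 odd-degree vertices (1, 2).
Eulerian path exists (starting and ending at the odd-degree vertices), but no Eulerian circuit.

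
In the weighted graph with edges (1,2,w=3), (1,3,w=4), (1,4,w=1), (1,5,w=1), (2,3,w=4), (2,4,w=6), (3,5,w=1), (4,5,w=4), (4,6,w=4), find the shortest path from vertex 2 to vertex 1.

Step 1: Build adjacency list with weights:
  1: 2(w=3), 3(w=4), 4(w=1), 5(w=1)
  2: 1(w=3), 3(w=4), 4(w=6)
  3: 1(w=4), 2(w=4), 5(w=1)
  4: 1(w=1), 2(w=6), 5(w=4), 6(w=4)
  5: 1(w=1), 3(w=1), 4(w=4)
  6: 4(w=4)

Step 2: Apply Dijkstra's algorithm from vertex 2:
  Visit vertex 2 (distance=0)
    Update dist[1] = 3
    Update dist[3] = 4
    Update dist[4] = 6
  Visit vertex 1 (distance=3)
    Update dist[4] = 4
    Update dist[5] = 4

Step 3: Shortest path: 2 -> 1
Total weight: 3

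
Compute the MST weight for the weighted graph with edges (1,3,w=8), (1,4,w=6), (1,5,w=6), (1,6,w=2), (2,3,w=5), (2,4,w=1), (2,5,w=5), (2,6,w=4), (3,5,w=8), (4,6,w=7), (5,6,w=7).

Apply Kruskal's algorithm (sort edges by weight, add if no cycle):

Sorted edges by weight:
  (2,4) w=1
  (1,6) w=2
  (2,6) w=4
  (2,3) w=5
  (2,5) w=5
  (1,4) w=6
  (1,5) w=6
  (4,6) w=7
  (5,6) w=7
  (1,3) w=8
  (3,5) w=8

Add edge (2,4) w=1 -- no cycle. Running total: 1
Add edge (1,6) w=2 -- no cycle. Running total: 3
Add edge (2,6) w=4 -- no cycle. Running total: 7
Add edge (2,3) w=5 -- no cycle. Running total: 12
Add edge (2,5) w=5 -- no cycle. Running total: 17

MST edges: (2,4,w=1), (1,6,w=2), (2,6,w=4), (2,3,w=5), (2,5,w=5)
Total MST weight: 1 + 2 + 4 + 5 + 5 = 17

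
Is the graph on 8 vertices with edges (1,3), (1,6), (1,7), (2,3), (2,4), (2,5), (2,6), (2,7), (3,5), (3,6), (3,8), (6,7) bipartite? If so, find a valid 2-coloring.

Step 1: Attempt 2-coloring using BFS:
  Start at vertex 1, assign color 0
  Color vertex 3 with color 1 (neighbor of 1)
  Color vertex 6 with color 1 (neighbor of 1)
  Color vertex 7 with color 1 (neighbor of 1)
  Color vertex 2 with color 0 (neighbor of 3)
  Color vertex 5 with color 0 (neighbor of 3)

Step 2: Conflict found! Vertices 3 and 6 are adjacent but have the same color.
This means the graph contains an odd cycle.

The graph is NOT bipartite.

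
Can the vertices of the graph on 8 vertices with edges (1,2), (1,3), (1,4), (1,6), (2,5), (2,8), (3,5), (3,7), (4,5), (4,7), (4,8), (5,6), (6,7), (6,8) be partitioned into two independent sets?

Step 1: Attempt 2-coloring using BFS:
  Start at vertex 1, assign color 0
  Color vertex 2 with color 1 (neighbor of 1)
  Color vertex 3 with color 1 (neighbor of 1)
  Color vertex 4 with color 1 (neighbor of 1)
  Color vertex 6 with color 1 (neighbor of 1)
  Color vertex 5 with color 0 (neighbor of 2)
  Color vertex 8 with color 0 (neighbor of 2)
  Color vertex 7 with color 0 (neighbor of 3)

Step 2: 2-coloring succeeded. No conflicts found.
  Set A (color 0): {1, 5, 7, 8}
  Set B (color 1): {2, 3, 4, 6}

The graph is bipartite with partition {1, 5, 7, 8}, {2, 3, 4, 6}.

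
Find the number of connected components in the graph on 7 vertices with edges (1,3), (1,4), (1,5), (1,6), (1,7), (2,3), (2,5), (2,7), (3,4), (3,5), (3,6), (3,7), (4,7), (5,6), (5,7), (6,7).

Step 1: Build adjacency list from edges:
  1: 3, 4, 5, 6, 7
  2: 3, 5, 7
  3: 1, 2, 4, 5, 6, 7
  4: 1, 3, 7
  5: 1, 2, 3, 6, 7
  6: 1, 3, 5, 7
  7: 1, 2, 3, 4, 5, 6

Step 2: Run BFS/DFS from vertex 1:
  Visited: {1, 3, 4, 5, 6, 7, 2}
  Reached 7 of 7 vertices

Step 3: All 7 vertices reached from vertex 1, so the graph is connected.
Number of connected components: 1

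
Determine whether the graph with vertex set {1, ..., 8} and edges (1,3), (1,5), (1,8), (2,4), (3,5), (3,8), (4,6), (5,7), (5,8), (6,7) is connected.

Step 1: Build adjacency list from edges:
  1: 3, 5, 8
  2: 4
  3: 1, 5, 8
  4: 2, 6
  5: 1, 3, 7, 8
  6: 4, 7
  7: 5, 6
  8: 1, 3, 5

Step 2: Run BFS/DFS from vertex 1:
  Visited: {1, 3, 5, 8, 7, 6, 4, 2}
  Reached 8 of 8 vertices

Step 3: All 8 vertices reached from vertex 1, so the graph is connected.
Answer: Yes, the graph is connected.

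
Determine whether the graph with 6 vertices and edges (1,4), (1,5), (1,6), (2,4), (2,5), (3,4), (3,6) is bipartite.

Step 1: Attempt 2-coloring using BFS:
  Start at vertex 1, assign color 0
  Color vertex 4 with color 1 (neighbor of 1)
  Color vertex 5 with color 1 (neighbor of 1)
  Color vertex 6 with color 1 (neighbor of 1)
  Color vertex 2 with color 0 (neighbor of 4)
  Color vertex 3 with color 0 (neighbor of 4)

Step 2: 2-coloring succeeded. No conflicts found.
  Set A (color 0): {1, 2, 3}
  Set B (color 1): {4, 5, 6}

The graph is bipartite with partition {1, 2, 3}, {4, 5, 6}.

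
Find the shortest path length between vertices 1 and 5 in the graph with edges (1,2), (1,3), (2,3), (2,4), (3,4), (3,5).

Step 1: Build adjacency list:
  1: 2, 3
  2: 1, 3, 4
  3: 1, 2, 4, 5
  4: 2, 3
  5: 3

Step 2: BFS from vertex 1 to find shortest path to 5:
  vertex 2 reached at distance 1
  vertex 3 reached at distance 1
  vertex 4 reached at distance 2
  vertex 5 reached at distance 2

Step 3: Shortest path: 1 -> 3 -> 5
Path length: 2 edges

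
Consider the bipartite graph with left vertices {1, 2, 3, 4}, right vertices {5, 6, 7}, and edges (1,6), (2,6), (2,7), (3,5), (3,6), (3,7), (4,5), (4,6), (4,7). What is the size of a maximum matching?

Step 1: List the neighbors of each left vertex:
  1: 6
  2: 6, 7
  3: 5, 6, 7
  4: 5, 6, 7

Step 2: Greedily match left vertices, then look for augmenting paths:
  Match 1 -- 6
  Match 2 -- 7
  Match 3 -- 5
  No augmenting path remains.

Step 3: Verify this is maximum:
  Matching size 3 = min(|L|, |R|) = min(4, 3), which is an upper bound, so this matching is maximum.

Maximum matching: {(1,6), (2,7), (3,5)}
Size: 3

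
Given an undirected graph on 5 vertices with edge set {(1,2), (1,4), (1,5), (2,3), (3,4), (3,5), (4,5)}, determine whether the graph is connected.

Step 1: Build adjacency list from edges:
  1: 2, 4, 5
  2: 1, 3
  3: 2, 4, 5
  4: 1, 3, 5
  5: 1, 3, 4

Step 2: Run BFS/DFS from vertex 1:
  Visited: {1, 2, 4, 5, 3}
  Reached 5 of 5 vertices

Step 3: All 5 vertices reached from vertex 1, so the graph is connected.
Answer: Yes, the graph is connected.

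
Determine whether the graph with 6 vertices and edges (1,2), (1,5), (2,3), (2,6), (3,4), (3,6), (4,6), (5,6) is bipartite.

Step 1: Attempt 2-coloring using BFS:
  Start at vertex 1, assign color 0
  Color vertex 2 with color 1 (neighbor of 1)
  Color vertex 5 with color 1 (neighbor of 1)
  Color vertex 3 with color 0 (neighbor of 2)
  Color vertex 6 with color 0 (neighbor of 2)
  Color vertex 4 with color 1 (neighbor of 3)

Step 2: Conflict found! Vertices 3 and 6 are adjacent but have the same color.
This means the graph contains an odd cycle.

The graph is NOT bipartite.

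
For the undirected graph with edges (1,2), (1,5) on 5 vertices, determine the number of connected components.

Step 1: Build adjacency list from edges:
  1: 2, 5
  2: 1
  3: (none)
  4: (none)
  5: 1

Step 2: Run BFS/DFS from vertex 1:
  Visited: {1, 2, 5}
  Reached 3 of 5 vertices

Step 3: Only 3 of 5 vertices reached. Graph is disconnected.
Connected components: {1, 2, 5}, {3}, {4}
Number of connected components: 3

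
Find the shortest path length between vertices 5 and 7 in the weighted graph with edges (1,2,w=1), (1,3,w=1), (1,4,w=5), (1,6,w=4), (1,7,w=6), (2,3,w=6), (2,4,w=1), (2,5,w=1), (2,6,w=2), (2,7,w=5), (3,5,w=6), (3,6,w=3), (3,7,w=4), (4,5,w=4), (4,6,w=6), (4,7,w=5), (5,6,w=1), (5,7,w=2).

Step 1: Build adjacency list with weights:
  1: 2(w=1), 3(w=1), 4(w=5), 6(w=4), 7(w=6)
  2: 1(w=1), 3(w=6), 4(w=1), 5(w=1), 6(w=2), 7(w=5)
  3: 1(w=1), 2(w=6), 5(w=6), 6(w=3), 7(w=4)
  4: 1(w=5), 2(w=1), 5(w=4), 6(w=6), 7(w=5)
  5: 2(w=1), 3(w=6), 4(w=4), 6(w=1), 7(w=2)
  6: 1(w=4), 2(w=2), 3(w=3), 4(w=6), 5(w=1)
  7: 1(w=6), 2(w=5), 3(w=4), 4(w=5), 5(w=2)

Step 2: Apply Dijkstra's algorithm from vertex 5:
  Visit vertex 5 (distance=0)
    Update dist[2] = 1
    Update dist[3] = 6
    Update dist[4] = 4
    Update dist[6] = 1
    Update dist[7] = 2
  Visit vertex 2 (distance=1)
    Update dist[1] = 2
    Update dist[4] = 2
  Visit vertex 6 (distance=1)
    Update dist[3] = 4
  Visit vertex 1 (distance=2)
    Update dist[3] = 3
  Visit vertex 4 (distance=2)
  Visit vertex 7 (distance=2)

Step 3: Shortest path: 5 -> 7
Total weight: 2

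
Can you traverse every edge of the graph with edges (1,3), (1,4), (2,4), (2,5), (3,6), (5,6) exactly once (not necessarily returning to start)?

Step 1: Find the degree of each vertex:
  deg(1) = 2
  deg(2) = 2
  deg(3) = 2
  deg(4) = 2
  deg(5) = 2
  deg(6) = 2

Step 2: Count vertices with odd degree:
  All vertices have even degree (0 odd-degree vertices)

Step 3: Apply Euler's theorem:
  - Eulerian circuit exists iff graph is connected and all vertices have even degree
  - Eulerian path exists iff graph is connected and has 0 or 2 odd-degree vertices

Graph is connected with 0 odd-degree vertices.
Both Eulerian circuit and Eulerian path exist.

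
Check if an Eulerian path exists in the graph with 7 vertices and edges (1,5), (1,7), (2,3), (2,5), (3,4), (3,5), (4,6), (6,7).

Step 1: Find the degree of each vertex:
  deg(1) = 2
  deg(2) = 2
  deg(3) = 3
  deg(4) = 2
  deg(5) = 3
  deg(6) = 2
  deg(7) = 2

Step 2: Count vertices with odd degree:
  Odd-degree vertices: 3, 5 (2 total)

Step 3: Apply Euler's theorem:
  - Eulerian circuit exists iff graph is connected and all vertices have even degree
  - Eulerian path exists iff graph is connected and has 0 or 2 odd-degree vertices

Graph is connected with exactly 2 odd-degree vertices (3, 5).
Eulerian path exists (starting and ending at the odd-degree vertices), but no Eulerian circuit.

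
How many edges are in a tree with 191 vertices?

A tree on n vertices always has exactly n - 1 edges.
For n = 191: edges = 191 - 1 = 190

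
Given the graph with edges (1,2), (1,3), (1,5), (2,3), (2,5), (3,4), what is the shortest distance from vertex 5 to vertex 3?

Step 1: Build adjacency list:
  1: 2, 3, 5
  2: 1, 3, 5
  3: 1, 2, 4
  4: 3
  5: 1, 2

Step 2: BFS from vertex 5 to find shortest path to 3:
  vertex 1 reached at distance 1
  vertex 2 reached at distance 1
  vertex 3 reached at distance 2

Step 3: Shortest path: 5 -> 1 -> 3
Path length: 2 edges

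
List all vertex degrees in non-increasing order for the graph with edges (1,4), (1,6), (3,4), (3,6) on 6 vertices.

Step 1: Count edges incident to each vertex:
  deg(1) = 2 (neighbors: 4, 6)
  deg(2) = 0 (neighbors: none)
  deg(3) = 2 (neighbors: 4, 6)
  deg(4) = 2 (neighbors: 1, 3)
  deg(5) = 0 (neighbors: none)
  deg(6) = 2 (neighbors: 1, 3)

Step 2: Sort degrees in non-increasing order:
  Degrees: [2, 0, 2, 2, 0, 2] -> sorted: [2, 2, 2, 2, 0, 0]

Degree sequence: [2, 2, 2, 2, 0, 0]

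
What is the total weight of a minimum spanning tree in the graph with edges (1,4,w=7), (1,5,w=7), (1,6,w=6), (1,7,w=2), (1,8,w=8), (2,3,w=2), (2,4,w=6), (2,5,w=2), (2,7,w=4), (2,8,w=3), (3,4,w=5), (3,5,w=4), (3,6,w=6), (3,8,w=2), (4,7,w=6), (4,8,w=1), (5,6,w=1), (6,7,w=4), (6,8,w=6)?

Apply Kruskal's algorithm (sort edges by weight, add if no cycle):

Sorted edges by weight:
  (4,8) w=1
  (5,6) w=1
  (1,7) w=2
  (2,5) w=2
  (2,3) w=2
  (3,8) w=2
  (2,8) w=3
  (2,7) w=4
  (3,5) w=4
  (6,7) w=4
  (3,4) w=5
  (1,6) w=6
  (2,4) w=6
  (3,6) w=6
  (4,7) w=6
  (6,8) w=6
  (1,4) w=7
  (1,5) w=7
  (1,8) w=8

Add edge (4,8) w=1 -- no cycle. Running total: 1
Add edge (5,6) w=1 -- no cycle. Running total: 2
Add edge (1,7) w=2 -- no cycle. Running total: 4
Add edge (2,5) w=2 -- no cycle. Running total: 6
Add edge (2,3) w=2 -- no cycle. Running total: 8
Add edge (3,8) w=2 -- no cycle. Running total: 10
Skip edge (2,8) w=3 -- would create cycle
Add edge (2,7) w=4 -- no cycle. Running total: 14

MST edges: (4,8,w=1), (5,6,w=1), (1,7,w=2), (2,5,w=2), (2,3,w=2), (3,8,w=2), (2,7,w=4)
Total MST weight: 1 + 1 + 2 + 2 + 2 + 2 + 4 = 14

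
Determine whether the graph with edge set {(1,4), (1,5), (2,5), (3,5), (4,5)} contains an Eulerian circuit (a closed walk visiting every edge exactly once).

Step 1: Find the degree of each vertex:
  deg(1) = 2
  deg(2) = 1
  deg(3) = 1
  deg(4) = 2
  deg(5) = 4

Step 2: Count vertices with odd degree:
  Odd-degree vertices: 2, 3 (2 total)

Step 3: Apply Euler's theorem:
  - Eulerian circuit exists iff graph is connected and all vertices have even degree
  - Eulerian path exists iff graph is connected and has 0 or 2 odd-degree vertices

Graph is connected with exactly 2 odd-degree vertices (2, 3).
Eulerian path exists (starting and ending at the odd-degree vertices), but no Eulerian circuit.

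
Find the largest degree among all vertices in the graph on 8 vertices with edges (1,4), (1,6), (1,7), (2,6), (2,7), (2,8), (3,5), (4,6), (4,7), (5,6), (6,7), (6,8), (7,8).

Step 1: Count edges incident to each vertex:
  deg(1) = 3 (neighbors: 4, 6, 7)
  deg(2) = 3 (neighbors: 6, 7, 8)
  deg(3) = 1 (neighbors: 5)
  deg(4) = 3 (neighbors: 1, 6, 7)
  deg(5) = 2 (neighbors: 3, 6)
  deg(6) = 6 (neighbors: 1, 2, 4, 5, 7, 8)
  deg(7) = 5 (neighbors: 1, 2, 4, 6, 8)
  deg(8) = 3 (neighbors: 2, 6, 7)

Step 2: Find maximum:
  max(3, 3, 1, 3, 2, 6, 5, 3) = 6 (vertex 6)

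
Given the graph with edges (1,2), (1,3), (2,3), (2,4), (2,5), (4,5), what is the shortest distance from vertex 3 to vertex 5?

Step 1: Build adjacency list:
  1: 2, 3
  2: 1, 3, 4, 5
  3: 1, 2
  4: 2, 5
  5: 2, 4

Step 2: BFS from vertex 3 to find shortest path to 5:
  vertex 1 reached at distance 1
  vertex 2 reached at distance 1
  vertex 4 reached at distance 2
  vertex 5 reached at distance 2

Step 3: Shortest path: 3 -> 2 -> 5
Path length: 2 edges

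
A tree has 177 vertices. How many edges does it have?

A tree on n vertices always has exactly n - 1 edges.
For n = 177: edges = 177 - 1 = 176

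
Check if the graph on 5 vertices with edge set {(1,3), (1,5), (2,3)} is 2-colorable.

Step 1: Attempt 2-coloring using BFS:
  Start at vertex 1, assign color 0
  Color vertex 3 with color 1 (neighbor of 1)
  Color vertex 5 with color 1 (neighbor of 1)
  Color vertex 2 with color 0 (neighbor of 3)
  Start new component at vertex 4, assign color 0

Step 2: 2-coloring succeeded. No conflicts found.
  Set A (color 0): {1, 2, 4}
  Set B (color 1): {3, 5}

The graph is bipartite with partition {1, 2, 4}, {3, 5}.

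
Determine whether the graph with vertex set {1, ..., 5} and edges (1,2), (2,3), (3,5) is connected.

Step 1: Build adjacency list from edges:
  1: 2
  2: 1, 3
  3: 2, 5
  4: (none)
  5: 3

Step 2: Run BFS/DFS from vertex 1:
  Visited: {1, 2, 3, 5}
  Reached 4 of 5 vertices

Step 3: Only 4 of 5 vertices reached. Graph is disconnected.
Connected components: {1, 2, 3, 5}, {4}
Answer: No, the graph is not connected (2 components).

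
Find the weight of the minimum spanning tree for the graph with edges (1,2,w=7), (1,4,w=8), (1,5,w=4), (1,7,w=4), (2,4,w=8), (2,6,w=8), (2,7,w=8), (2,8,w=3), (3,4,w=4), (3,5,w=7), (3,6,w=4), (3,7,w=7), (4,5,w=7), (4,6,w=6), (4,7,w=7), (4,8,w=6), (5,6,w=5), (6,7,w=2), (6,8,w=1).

Apply Kruskal's algorithm (sort edges by weight, add if no cycle):

Sorted edges by weight:
  (6,8) w=1
  (6,7) w=2
  (2,8) w=3
  (1,5) w=4
  (1,7) w=4
  (3,4) w=4
  (3,6) w=4
  (5,6) w=5
  (4,6) w=6
  (4,8) w=6
  (1,2) w=7
  (3,5) w=7
  (3,7) w=7
  (4,7) w=7
  (4,5) w=7
  (1,4) w=8
  (2,6) w=8
  (2,4) w=8
  (2,7) w=8

Add edge (6,8) w=1 -- no cycle. Running total: 1
Add edge (6,7) w=2 -- no cycle. Running total: 3
Add edge (2,8) w=3 -- no cycle. Running total: 6
Add edge (1,5) w=4 -- no cycle. Running total: 10
Add edge (1,7) w=4 -- no cycle. Running total: 14
Add edge (3,4) w=4 -- no cycle. Running total: 18
Add edge (3,6) w=4 -- no cycle. Running total: 22

MST edges: (6,8,w=1), (6,7,w=2), (2,8,w=3), (1,5,w=4), (1,7,w=4), (3,4,w=4), (3,6,w=4)
Total MST weight: 1 + 2 + 3 + 4 + 4 + 4 + 4 = 22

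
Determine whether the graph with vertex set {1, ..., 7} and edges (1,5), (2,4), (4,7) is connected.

Step 1: Build adjacency list from edges:
  1: 5
  2: 4
  3: (none)
  4: 2, 7
  5: 1
  6: (none)
  7: 4

Step 2: Run BFS/DFS from vertex 1:
  Visited: {1, 5}
  Reached 2 of 7 vertices

Step 3: Only 2 of 7 vertices reached. Graph is disconnected.
Connected components: {1, 5}, {2, 4, 7}, {3}, {6}
Answer: No, the graph is not connected (4 components).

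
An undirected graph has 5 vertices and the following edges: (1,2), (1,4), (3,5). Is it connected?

Step 1: Build adjacency list from edges:
  1: 2, 4
  2: 1
  3: 5
  4: 1
  5: 3

Step 2: Run BFS/DFS from vertex 1:
  Visited: {1, 2, 4}
  Reached 3 of 5 vertices

Step 3: Only 3 of 5 vertices reached. Graph is disconnected.
Connected components: {1, 2, 4}, {3, 5}
Answer: No, the graph is not connected (2 components).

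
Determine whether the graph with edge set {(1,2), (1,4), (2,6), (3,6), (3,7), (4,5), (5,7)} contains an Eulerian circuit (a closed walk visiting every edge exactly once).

Step 1: Find the degree of each vertex:
  deg(1) = 2
  deg(2) = 2
  deg(3) = 2
  deg(4) = 2
  deg(5) = 2
  deg(6) = 2
  deg(7) = 2

Step 2: Count vertices with odd degree:
  All vertices have even degree (0 odd-degree vertices)

Step 3: Apply Euler's theorem:
  - Eulerian circuit exists iff graph is connected and all vertices have even degree
  - Eulerian path exists iff graph is connected and has 0 or 2 odd-degree vertices

Graph is connected with 0 odd-degree vertices.
Both Eulerian circuit and Eulerian path exist.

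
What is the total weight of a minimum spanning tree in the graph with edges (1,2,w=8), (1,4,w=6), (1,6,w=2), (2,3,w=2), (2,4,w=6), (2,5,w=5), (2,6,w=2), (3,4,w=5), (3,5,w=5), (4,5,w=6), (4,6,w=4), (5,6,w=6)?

Apply Kruskal's algorithm (sort edges by weight, add if no cycle):

Sorted edges by weight:
  (1,6) w=2
  (2,3) w=2
  (2,6) w=2
  (4,6) w=4
  (2,5) w=5
  (3,5) w=5
  (3,4) w=5
  (1,4) w=6
  (2,4) w=6
  (4,5) w=6
  (5,6) w=6
  (1,2) w=8

Add edge (1,6) w=2 -- no cycle. Running total: 2
Add edge (2,3) w=2 -- no cycle. Running total: 4
Add edge (2,6) w=2 -- no cycle. Running total: 6
Add edge (4,6) w=4 -- no cycle. Running total: 10
Add edge (2,5) w=5 -- no cycle. Running total: 15

MST edges: (1,6,w=2), (2,3,w=2), (2,6,w=2), (4,6,w=4), (2,5,w=5)
Total MST weight: 2 + 2 + 2 + 4 + 5 = 15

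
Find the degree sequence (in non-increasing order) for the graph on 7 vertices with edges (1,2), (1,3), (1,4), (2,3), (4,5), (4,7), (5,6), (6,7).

Step 1: Count edges incident to each vertex:
  deg(1) = 3 (neighbors: 2, 3, 4)
  deg(2) = 2 (neighbors: 1, 3)
  deg(3) = 2 (neighbors: 1, 2)
  deg(4) = 3 (neighbors: 1, 5, 7)
  deg(5) = 2 (neighbors: 4, 6)
  deg(6) = 2 (neighbors: 5, 7)
  deg(7) = 2 (neighbors: 4, 6)

Step 2: Sort degrees in non-increasing order:
  Degrees: [3, 2, 2, 3, 2, 2, 2] -> sorted: [3, 3, 2, 2, 2, 2, 2]

Degree sequence: [3, 3, 2, 2, 2, 2, 2]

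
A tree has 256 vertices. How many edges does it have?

A tree on n vertices always has exactly n - 1 edges.
For n = 256: edges = 256 - 1 = 255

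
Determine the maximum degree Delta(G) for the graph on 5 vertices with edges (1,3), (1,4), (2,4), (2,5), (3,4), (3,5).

Step 1: Count edges incident to each vertex:
  deg(1) = 2 (neighbors: 3, 4)
  deg(2) = 2 (neighbors: 4, 5)
  deg(3) = 3 (neighbors: 1, 4, 5)
  deg(4) = 3 (neighbors: 1, 2, 3)
  deg(5) = 2 (neighbors: 2, 3)

Step 2: Find maximum:
  max(2, 2, 3, 3, 2) = 3 (vertex 3)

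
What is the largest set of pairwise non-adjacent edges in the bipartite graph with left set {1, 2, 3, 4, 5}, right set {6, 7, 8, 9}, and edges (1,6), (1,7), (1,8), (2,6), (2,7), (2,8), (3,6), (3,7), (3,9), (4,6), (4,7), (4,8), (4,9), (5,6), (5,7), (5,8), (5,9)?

Step 1: List the neighbors of each left vertex:
  1: 6, 7, 8
  2: 6, 7, 8
  3: 6, 7, 9
  4: 6, 7, 8, 9
  5: 6, 7, 8, 9

Step 2: Greedily match left vertices, then look for augmenting paths:
  Match 1 -- 6
  Match 2 -- 7
  Match 3 -- 9
  Match 4 -- 8
  No augmenting path remains.

Step 3: Verify this is maximum:
  Matching size 4 = min(|L|, |R|) = min(5, 4), which is an upper bound, so this matching is maximum.

Maximum matching: {(1,6), (2,7), (3,9), (4,8)}
Size: 4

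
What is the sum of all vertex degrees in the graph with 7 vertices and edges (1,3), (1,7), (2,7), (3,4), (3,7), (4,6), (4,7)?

Step 1: Count edges incident to each vertex:
  deg(1) = 2 (neighbors: 3, 7)
  deg(2) = 1 (neighbors: 7)
  deg(3) = 3 (neighbors: 1, 4, 7)
  deg(4) = 3 (neighbors: 3, 6, 7)
  deg(5) = 0 (neighbors: none)
  deg(6) = 1 (neighbors: 4)
  deg(7) = 4 (neighbors: 1, 2, 3, 4)

Step 2: Sum all degrees:
  2 + 1 + 3 + 3 + 0 + 1 + 4 = 14

Verification: sum of degrees = 2 * |E| = 2 * 7 = 14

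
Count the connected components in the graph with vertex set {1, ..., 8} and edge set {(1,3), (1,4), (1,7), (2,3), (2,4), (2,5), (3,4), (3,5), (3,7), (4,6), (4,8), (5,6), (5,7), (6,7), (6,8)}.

Step 1: Build adjacency list from edges:
  1: 3, 4, 7
  2: 3, 4, 5
  3: 1, 2, 4, 5, 7
  4: 1, 2, 3, 6, 8
  5: 2, 3, 6, 7
  6: 4, 5, 7, 8
  7: 1, 3, 5, 6
  8: 4, 6

Step 2: Run BFS/DFS from vertex 1:
  Visited: {1, 3, 4, 7, 2, 5, 6, 8}
  Reached 8 of 8 vertices

Step 3: All 8 vertices reached from vertex 1, so the graph is connected.
Number of connected components: 1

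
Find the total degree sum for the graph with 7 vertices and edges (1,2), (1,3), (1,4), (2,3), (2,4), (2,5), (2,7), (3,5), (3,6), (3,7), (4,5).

Step 1: Count edges incident to each vertex:
  deg(1) = 3 (neighbors: 2, 3, 4)
  deg(2) = 5 (neighbors: 1, 3, 4, 5, 7)
  deg(3) = 5 (neighbors: 1, 2, 5, 6, 7)
  deg(4) = 3 (neighbors: 1, 2, 5)
  deg(5) = 3 (neighbors: 2, 3, 4)
  deg(6) = 1 (neighbors: 3)
  deg(7) = 2 (neighbors: 2, 3)

Step 2: Sum all degrees:
  3 + 5 + 5 + 3 + 3 + 1 + 2 = 22

Verification: sum of degrees = 2 * |E| = 2 * 11 = 22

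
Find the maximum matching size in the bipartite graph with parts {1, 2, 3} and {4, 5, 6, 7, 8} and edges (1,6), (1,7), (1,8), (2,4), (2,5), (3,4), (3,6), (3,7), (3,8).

Step 1: List the neighbors of each left vertex:
  1: 6, 7, 8
  2: 4, 5
  3: 4, 6, 7, 8

Step 2: Greedily match left vertices, then look for augmenting paths:
  Match 1 -- 6
  Match 2 -- 4
  Match 3 -- 7
  No augmenting path remains.

Step 3: Verify this is maximum:
  Matching size 3 = min(|L|, |R|) = min(3, 5), which is an upper bound, so this matching is maximum.

Maximum matching: {(1,6), (2,4), (3,7)}
Size: 3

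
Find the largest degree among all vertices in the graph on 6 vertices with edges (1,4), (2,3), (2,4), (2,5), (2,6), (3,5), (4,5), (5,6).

Step 1: Count edges incident to each vertex:
  deg(1) = 1 (neighbors: 4)
  deg(2) = 4 (neighbors: 3, 4, 5, 6)
  deg(3) = 2 (neighbors: 2, 5)
  deg(4) = 3 (neighbors: 1, 2, 5)
  deg(5) = 4 (neighbors: 2, 3, 4, 6)
  deg(6) = 2 (neighbors: 2, 5)

Step 2: Find maximum:
  max(1, 4, 2, 3, 4, 2) = 4 (vertex 2)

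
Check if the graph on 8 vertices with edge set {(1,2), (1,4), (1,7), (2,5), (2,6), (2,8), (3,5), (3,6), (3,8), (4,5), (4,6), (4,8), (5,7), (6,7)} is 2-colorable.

Step 1: Attempt 2-coloring using BFS:
  Start at vertex 1, assign color 0
  Color vertex 2 with color 1 (neighbor of 1)
  Color vertex 4 with color 1 (neighbor of 1)
  Color vertex 7 with color 1 (neighbor of 1)
  Color vertex 5 with color 0 (neighbor of 2)
  Color vertex 6 with color 0 (neighbor of 2)
  Color vertex 8 with color 0 (neighbor of 2)
  Color vertex 3 with color 1 (neighbor of 5)

Step 2: 2-coloring succeeded. No conflicts found.
  Set A (color 0): {1, 5, 6, 8}
  Set B (color 1): {2, 3, 4, 7}

The graph is bipartite with partition {1, 5, 6, 8}, {2, 3, 4, 7}.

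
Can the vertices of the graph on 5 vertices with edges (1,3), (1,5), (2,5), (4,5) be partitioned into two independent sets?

Step 1: Attempt 2-coloring using BFS:
  Start at vertex 1, assign color 0
  Color vertex 3 with color 1 (neighbor of 1)
  Color vertex 5 with color 1 (neighbor of 1)
  Color vertex 2 with color 0 (neighbor of 5)
  Color vertex 4 with color 0 (neighbor of 5)

Step 2: 2-coloring succeeded. No conflicts found.
  Set A (color 0): {1, 2, 4}
  Set B (color 1): {3, 5}

The graph is bipartite with partition {1, 2, 4}, {3, 5}.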